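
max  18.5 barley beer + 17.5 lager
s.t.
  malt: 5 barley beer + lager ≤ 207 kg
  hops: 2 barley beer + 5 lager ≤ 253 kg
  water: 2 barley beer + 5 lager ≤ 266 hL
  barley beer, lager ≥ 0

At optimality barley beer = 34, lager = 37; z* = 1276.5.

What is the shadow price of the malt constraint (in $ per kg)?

2.5

Binding: malt and hops. Non-binding: water (13 unused).
Slack constraints have shadow price 0 (complementary slackness).
From A_Bᵀ y = c: 5·y_malt + 2·y_hops = 18.5; 1·y_malt + 5·y_hops = 17.5.
Solving: y_malt = 2.5, y_hops = 3.
Shadow price of malt = 2.5.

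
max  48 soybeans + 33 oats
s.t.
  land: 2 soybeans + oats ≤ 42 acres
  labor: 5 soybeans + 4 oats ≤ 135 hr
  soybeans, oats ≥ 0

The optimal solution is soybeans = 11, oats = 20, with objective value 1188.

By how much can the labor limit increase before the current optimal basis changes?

33

Binding constraints: land, labor. The basis is B = [[2,1],[5,4]] with det 3.
Per unit increase in labor, x* moves by d = (-0.3333, 0.6667).
The basis stays optimal until soybeans reaches 0; allowable increase = 33 hr.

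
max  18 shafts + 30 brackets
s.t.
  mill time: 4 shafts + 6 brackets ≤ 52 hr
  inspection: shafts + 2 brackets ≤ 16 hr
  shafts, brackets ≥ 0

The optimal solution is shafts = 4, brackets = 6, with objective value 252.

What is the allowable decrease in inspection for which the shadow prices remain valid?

3

Binding constraints: mill time, inspection. The basis is B = [[4,6],[1,2]] with det 2.
Per unit decrease in inspection, x* moves by d = (3, -2).
The basis stays optimal until brackets reaches 0; allowable decrease = 3 hr.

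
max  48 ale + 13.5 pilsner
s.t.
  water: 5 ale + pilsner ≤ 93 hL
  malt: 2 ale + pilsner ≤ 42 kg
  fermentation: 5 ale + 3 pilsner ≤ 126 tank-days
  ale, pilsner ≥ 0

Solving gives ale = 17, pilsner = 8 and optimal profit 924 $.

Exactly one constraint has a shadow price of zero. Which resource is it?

fermentation

water: 93/93 (binding)
malt: 42/42 (binding)
fermentation: 109/126 (slack 17)
By complementary slackness, a constraint with positive slack has shadow price 0 → fermentation.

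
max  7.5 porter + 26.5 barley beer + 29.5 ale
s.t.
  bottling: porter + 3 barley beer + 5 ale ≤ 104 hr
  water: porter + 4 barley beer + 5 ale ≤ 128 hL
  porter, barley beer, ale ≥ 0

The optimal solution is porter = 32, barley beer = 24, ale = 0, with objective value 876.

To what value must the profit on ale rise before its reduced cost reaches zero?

37.5

Check each constraint at x*: bottling 104/104 (tight); water 128/128 (tight).
From A_Bᵀ y = c: 1·y_bottling + 1·y_water = 7.5; 3·y_bottling + 4·y_water = 26.5.
This yields shadow prices y_bottling = 3.5, y_water = 4.
ale enters the basis when its profit ≥ yᵀa₃ = 3.5·5 + 4·5 = 37.5.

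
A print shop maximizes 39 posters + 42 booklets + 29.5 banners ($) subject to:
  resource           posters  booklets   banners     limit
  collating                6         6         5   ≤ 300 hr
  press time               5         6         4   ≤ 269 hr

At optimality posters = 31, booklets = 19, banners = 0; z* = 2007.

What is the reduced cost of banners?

At the optimum: collating uses 300 of 300 (binding); press time uses 269 of 269 (binding).
From A_Bᵀ y = c: 6·y_collating + 5·y_press time = 39; 6·y_collating + 6·y_press time = 42.
Solving: y_collating = 4, y_press time = 3.
Reduced cost of banners: c₃ − yᵀa₃ = 29.5 − (4·5 + 3·4) = 29.5 − 32 = -2.5.

-2.5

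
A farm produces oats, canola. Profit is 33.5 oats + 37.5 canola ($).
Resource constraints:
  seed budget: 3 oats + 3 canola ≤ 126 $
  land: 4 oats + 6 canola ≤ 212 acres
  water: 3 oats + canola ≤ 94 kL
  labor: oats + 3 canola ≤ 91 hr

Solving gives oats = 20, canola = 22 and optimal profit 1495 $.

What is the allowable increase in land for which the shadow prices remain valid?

Binding constraints: seed budget, land. The basis is B = [[3,3],[4,6]] with det 6.
Per unit increase in land, x* moves by d = (-0.5, 0.5).
The basis stays optimal until labor becomes binding; allowable increase = 5 acres.

5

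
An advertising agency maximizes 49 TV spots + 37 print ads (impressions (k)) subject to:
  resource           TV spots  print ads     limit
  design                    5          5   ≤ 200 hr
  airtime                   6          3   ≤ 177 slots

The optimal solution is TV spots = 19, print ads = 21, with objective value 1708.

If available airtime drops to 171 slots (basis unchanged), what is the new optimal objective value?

1684

Both design and airtime are binding at x*.
From A_Bᵀ y = c: 5·y_design + 6·y_airtime = 49; 5·y_design + 3·y_airtime = 37.
This yields shadow prices y_design = 5, y_airtime = 4.
Δz = y_airtime·Δb = 4 × (-6) = -24, so new z* = 1708 − 24 = 1684.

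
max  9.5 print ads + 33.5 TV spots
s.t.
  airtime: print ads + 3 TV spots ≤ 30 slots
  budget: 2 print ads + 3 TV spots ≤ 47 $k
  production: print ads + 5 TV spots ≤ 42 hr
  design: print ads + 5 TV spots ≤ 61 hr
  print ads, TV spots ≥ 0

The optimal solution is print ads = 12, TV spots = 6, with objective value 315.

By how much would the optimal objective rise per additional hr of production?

At the optimum: airtime uses 30 of 30 (binding); budget uses 42 of 47 (slack = 5); production uses 42 of 42 (binding); design uses 42 of 61 (slack = 19).
Since budget, design are not tight, their duals are 0.
The binding rows give the dual system: 1·y_airtime + 1·y_production = 9.5 and 3·y_airtime + 5·y_production = 33.5.
→ y_airtime = 7 and y_production = 2.5.
Shadow price of production = 2.5.

2.5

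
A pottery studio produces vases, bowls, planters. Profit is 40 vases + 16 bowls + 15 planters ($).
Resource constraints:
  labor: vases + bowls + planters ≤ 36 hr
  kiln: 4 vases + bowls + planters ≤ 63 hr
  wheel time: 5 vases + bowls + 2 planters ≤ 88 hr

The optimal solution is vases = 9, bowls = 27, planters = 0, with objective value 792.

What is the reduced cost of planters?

Check each constraint at x*: labor 36/36 (tight); kiln 63/63 (tight); wheel time 72/88 (slack 16).
By complementary slackness, y = 0 for the non-binding constraint.
From A_Bᵀ y = c: 1·y_labor + 4·y_kiln = 40; 1·y_labor + 1·y_kiln = 16.
→ y_labor = 8 and y_kiln = 8.
Reduced cost of planters: c₃ − yᵀa₃ = 15 − (8·1 + 8·1) = 15 − 16 = -1.

-1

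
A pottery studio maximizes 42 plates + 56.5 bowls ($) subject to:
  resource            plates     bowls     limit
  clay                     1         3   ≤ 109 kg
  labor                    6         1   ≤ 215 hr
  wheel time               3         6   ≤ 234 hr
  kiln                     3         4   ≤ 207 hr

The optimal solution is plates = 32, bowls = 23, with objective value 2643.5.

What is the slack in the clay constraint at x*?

8

clay used = 1·32 + 3·23 = 101; slack = 109 − 101 = 8.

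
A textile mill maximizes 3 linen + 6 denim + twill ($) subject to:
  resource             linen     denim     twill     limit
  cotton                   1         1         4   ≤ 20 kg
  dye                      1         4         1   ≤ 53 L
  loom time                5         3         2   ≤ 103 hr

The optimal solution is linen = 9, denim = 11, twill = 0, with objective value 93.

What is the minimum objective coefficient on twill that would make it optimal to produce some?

9

Check each constraint at x*: cotton 20/20 (tight); dye 53/53 (tight); loom time 78/103 (slack 25).
Since loom time is not tight, its dual is 0.
From A_Bᵀ y = c: 1·y_cotton + 1·y_dye = 3; 1·y_cotton + 4·y_dye = 6.
→ y_cotton = 2 and y_dye = 1.
twill enters the basis when its profit ≥ yᵀa₃ = 2·4 + 1·1 = 9.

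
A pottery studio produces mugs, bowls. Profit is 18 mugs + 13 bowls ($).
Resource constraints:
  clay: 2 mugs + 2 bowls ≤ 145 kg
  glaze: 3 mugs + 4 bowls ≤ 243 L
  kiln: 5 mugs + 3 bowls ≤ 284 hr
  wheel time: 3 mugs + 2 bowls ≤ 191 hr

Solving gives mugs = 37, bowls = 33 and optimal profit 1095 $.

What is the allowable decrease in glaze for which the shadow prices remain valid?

Binding constraints: glaze, kiln. The basis is B = [[3,4],[5,3]] with det -11.
Per unit decrease in glaze, x* moves by d = (0.2727, -0.4545).
The basis stays optimal until bowls reaches 0; allowable decrease = 72.6 L.

72.6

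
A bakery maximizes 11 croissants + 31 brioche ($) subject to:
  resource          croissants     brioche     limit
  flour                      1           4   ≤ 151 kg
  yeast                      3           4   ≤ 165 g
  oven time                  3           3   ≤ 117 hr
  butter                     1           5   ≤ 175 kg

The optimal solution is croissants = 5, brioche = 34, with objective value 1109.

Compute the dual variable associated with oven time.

2

At the optimum: flour uses 141 of 151 (slack = 10); yeast uses 151 of 165 (slack = 14); oven time uses 117 of 117 (binding); butter uses 175 of 175 (binding).
Slack constraints have shadow price 0 (complementary slackness).
The binding rows give the dual system: 3·y_oven time + 1·y_butter = 11 and 3·y_oven time + 5·y_butter = 31.
This yields shadow prices y_oven time = 2, y_butter = 5.
Shadow price of oven time = 2.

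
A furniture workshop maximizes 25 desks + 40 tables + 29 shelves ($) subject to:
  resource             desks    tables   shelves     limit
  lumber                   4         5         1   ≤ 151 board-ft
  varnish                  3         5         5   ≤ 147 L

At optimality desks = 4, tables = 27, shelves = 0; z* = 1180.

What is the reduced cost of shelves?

-7

At the optimum: lumber uses 151 of 151 (binding); varnish uses 147 of 147 (binding).
From A_Bᵀ y = c: 4·y_lumber + 3·y_varnish = 25; 5·y_lumber + 5·y_varnish = 40.
Solving: y_lumber = 1, y_varnish = 7.
Reduced cost of shelves: c₃ − yᵀa₃ = 29 − (1·1 + 7·5) = 29 − 36 = -7.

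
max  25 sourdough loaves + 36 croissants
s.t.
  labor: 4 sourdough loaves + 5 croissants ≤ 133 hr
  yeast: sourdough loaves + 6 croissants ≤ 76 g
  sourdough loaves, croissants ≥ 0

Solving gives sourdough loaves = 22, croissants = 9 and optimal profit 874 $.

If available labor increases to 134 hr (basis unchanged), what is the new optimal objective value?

880

Check each constraint at x*: labor 133/133 (tight); yeast 76/76 (tight).
From A_Bᵀ y = c: 4·y_labor + 1·y_yeast = 25; 5·y_labor + 6·y_yeast = 36.
Solving: y_labor = 6, y_yeast = 1.
Δz = y_labor·Δb = 6 × (1) = 6, so new z* = 874 + 6 = 880.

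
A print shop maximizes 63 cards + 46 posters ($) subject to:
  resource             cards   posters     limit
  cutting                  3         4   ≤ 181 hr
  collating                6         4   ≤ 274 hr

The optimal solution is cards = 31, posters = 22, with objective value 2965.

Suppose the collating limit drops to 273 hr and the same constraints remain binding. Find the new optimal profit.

2955.5

At the optimum: cutting uses 181 of 181 (binding); collating uses 274 of 274 (binding).
From A_Bᵀ y = c: 3·y_cutting + 6·y_collating = 63; 4·y_cutting + 4·y_collating = 46.
→ y_cutting = 2 and y_collating = 9.5.
Δz = y_collating·Δb = 9.5 × (-1) = -9.5, so new z* = 2965 − 9.5 = 2955.5.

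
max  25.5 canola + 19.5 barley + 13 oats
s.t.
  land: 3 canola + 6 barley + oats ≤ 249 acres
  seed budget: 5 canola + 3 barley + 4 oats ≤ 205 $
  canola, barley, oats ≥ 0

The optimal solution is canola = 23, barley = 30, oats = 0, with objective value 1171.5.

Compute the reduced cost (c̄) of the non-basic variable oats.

At the optimum: land uses 249 of 249 (binding); seed budget uses 205 of 205 (binding).
Dual feasibility on the basic columns requires 3·y_land + 5·y_seed budget = 25.5, 6·y_land + 3·y_seed budget = 19.5.
This yields shadow prices y_land = 1, y_seed budget = 4.5.
Reduced cost of oats: c₃ − yᵀa₃ = 13 − (1·1 + 4.5·4) = 13 − 19 = -6.

-6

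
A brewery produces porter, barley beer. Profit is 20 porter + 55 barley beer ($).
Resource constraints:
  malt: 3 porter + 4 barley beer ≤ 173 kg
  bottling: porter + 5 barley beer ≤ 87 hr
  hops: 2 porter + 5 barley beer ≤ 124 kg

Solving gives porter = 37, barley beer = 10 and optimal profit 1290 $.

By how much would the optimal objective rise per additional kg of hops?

9

At the optimum: malt uses 151 of 173 (slack = 22); bottling uses 87 of 87 (binding); hops uses 124 of 124 (binding).
Since malt is not tight, its dual is 0.
Dual feasibility on the basic columns requires 1·y_bottling + 2·y_hops = 20, 5·y_bottling + 5·y_hops = 55.
This yields shadow prices y_bottling = 2, y_hops = 9.
Shadow price of hops = 9.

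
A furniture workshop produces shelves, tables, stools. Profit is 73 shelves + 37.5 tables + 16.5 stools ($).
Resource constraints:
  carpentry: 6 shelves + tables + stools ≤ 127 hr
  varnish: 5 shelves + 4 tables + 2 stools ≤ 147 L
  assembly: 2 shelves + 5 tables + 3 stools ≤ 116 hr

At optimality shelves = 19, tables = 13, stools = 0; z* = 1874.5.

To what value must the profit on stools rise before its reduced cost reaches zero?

At the optimum: carpentry uses 127 of 127 (binding); varnish uses 147 of 147 (binding); assembly uses 103 of 116 (slack = 13).
Slack constraints have shadow price 0 (complementary slackness).
The binding rows give the dual system: 6·y_carpentry + 5·y_varnish = 73 and 1·y_carpentry + 4·y_varnish = 37.5.
Solving: y_carpentry = 5.5, y_varnish = 8.
stools enters the basis when its profit ≥ yᵀa₃ = 5.5·1 + 8·2 = 21.5.

21.5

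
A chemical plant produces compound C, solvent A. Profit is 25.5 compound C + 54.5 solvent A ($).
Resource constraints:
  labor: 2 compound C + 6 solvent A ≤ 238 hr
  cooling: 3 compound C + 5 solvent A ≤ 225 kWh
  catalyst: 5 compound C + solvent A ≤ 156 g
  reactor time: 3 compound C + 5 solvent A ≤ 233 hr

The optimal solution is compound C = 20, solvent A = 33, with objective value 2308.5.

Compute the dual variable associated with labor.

4.5

At the optimum: labor uses 238 of 238 (binding); cooling uses 225 of 225 (binding); catalyst uses 133 of 156 (slack = 23); reactor time uses 225 of 233 (slack = 8).
Slack constraints have shadow price 0 (complementary slackness).
Dual feasibility on the basic columns requires 2·y_labor + 3·y_cooling = 25.5, 6·y_labor + 5·y_cooling = 54.5.
This yields shadow prices y_labor = 4.5, y_cooling = 5.5.
Shadow price of labor = 4.5.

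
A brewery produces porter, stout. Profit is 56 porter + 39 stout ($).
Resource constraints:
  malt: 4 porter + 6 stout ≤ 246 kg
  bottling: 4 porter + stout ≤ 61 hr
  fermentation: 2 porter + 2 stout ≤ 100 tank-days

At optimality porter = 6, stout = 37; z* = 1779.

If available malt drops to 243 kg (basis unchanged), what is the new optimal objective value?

At the optimum: malt uses 246 of 246 (binding); bottling uses 61 of 61 (binding); fermentation uses 86 of 100 (slack = 14).
Since fermentation is not tight, its dual is 0.
The binding rows give the dual system: 4·y_malt + 4·y_bottling = 56 and 6·y_malt + 1·y_bottling = 39.
This yields shadow prices y_malt = 5, y_bottling = 9.
Δz = y_malt·Δb = 5 × (-3) = -15, so new z* = 1779 − 15 = 1764.

1764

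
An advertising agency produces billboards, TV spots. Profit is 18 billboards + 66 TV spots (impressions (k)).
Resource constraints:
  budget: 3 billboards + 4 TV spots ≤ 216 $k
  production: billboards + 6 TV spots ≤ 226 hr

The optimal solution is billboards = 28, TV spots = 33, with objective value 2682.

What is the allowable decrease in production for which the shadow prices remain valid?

154

Binding constraints: budget, production. The basis is B = [[3,4],[1,6]] with det 14.
Per unit decrease in production, x* moves by d = (0.2857, -0.2143).
The basis stays optimal until TV spots reaches 0; allowable decrease = 154 hr.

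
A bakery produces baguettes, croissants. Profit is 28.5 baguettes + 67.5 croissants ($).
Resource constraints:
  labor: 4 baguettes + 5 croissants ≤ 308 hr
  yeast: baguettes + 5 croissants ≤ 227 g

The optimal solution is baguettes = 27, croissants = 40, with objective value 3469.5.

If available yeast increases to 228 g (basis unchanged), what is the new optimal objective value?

Both labor and yeast are binding at x*.
From A_Bᵀ y = c: 4·y_labor + 1·y_yeast = 28.5; 5·y_labor + 5·y_yeast = 67.5.
Solving: y_labor = 5, y_yeast = 8.5.
Δz = y_yeast·Δb = 8.5 × (1) = 8.5, so new z* = 3469.5 + 8.5 = 3478.

3478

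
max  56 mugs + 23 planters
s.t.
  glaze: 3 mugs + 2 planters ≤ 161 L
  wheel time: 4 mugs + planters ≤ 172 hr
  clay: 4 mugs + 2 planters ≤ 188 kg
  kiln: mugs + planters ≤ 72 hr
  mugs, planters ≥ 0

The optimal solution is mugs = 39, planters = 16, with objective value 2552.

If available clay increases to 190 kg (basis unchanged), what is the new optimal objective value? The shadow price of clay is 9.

2570

Δb = 2, so new z* = 2552 + (9)·(2) = 2552 + 18 = 2570.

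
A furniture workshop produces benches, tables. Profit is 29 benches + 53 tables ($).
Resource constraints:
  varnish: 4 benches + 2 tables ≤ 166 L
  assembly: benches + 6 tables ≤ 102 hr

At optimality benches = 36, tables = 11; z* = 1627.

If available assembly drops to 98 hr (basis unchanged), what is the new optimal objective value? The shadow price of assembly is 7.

Δb = -4, so new z* = 1627 + (7)·(-4) = 1627 − 28 = 1599.

1599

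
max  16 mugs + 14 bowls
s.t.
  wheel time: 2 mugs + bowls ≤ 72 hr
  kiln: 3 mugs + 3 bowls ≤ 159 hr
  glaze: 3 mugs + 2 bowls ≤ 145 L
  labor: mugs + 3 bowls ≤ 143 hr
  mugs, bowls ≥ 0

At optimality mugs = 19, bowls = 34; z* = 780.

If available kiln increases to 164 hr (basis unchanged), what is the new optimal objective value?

Check each constraint at x*: wheel time 72/72 (tight); kiln 159/159 (tight); glaze 125/145 (slack 20); labor 121/143 (slack 22).
By complementary slackness, y = 0 for the non-binding constraints.
Dual feasibility on the basic columns requires 2·y_wheel time + 3·y_kiln = 16, 1·y_wheel time + 3·y_kiln = 14.
This yields shadow prices y_wheel time = 2, y_kiln = 4.
Δz = y_kiln·Δb = 4 × (5) = 20, so new z* = 780 + 20 = 800.

800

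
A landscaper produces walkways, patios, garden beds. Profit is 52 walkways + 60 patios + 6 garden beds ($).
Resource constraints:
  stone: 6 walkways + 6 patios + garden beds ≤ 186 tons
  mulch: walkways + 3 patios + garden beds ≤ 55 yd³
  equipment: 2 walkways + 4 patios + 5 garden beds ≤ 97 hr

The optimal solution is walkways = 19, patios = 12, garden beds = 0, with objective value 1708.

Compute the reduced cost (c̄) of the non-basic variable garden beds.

Binding: stone and mulch. Non-binding: equipment (11 unused).
Slack constraints have shadow price 0 (complementary slackness).
Dual feasibility on the basic columns requires 6·y_stone + 1·y_mulch = 52, 6·y_stone + 3·y_mulch = 60.
This yields shadow prices y_stone = 8, y_mulch = 4.
Reduced cost of garden beds: c₃ − yᵀa₃ = 6 − (8·1 + 4·1) = 6 − 12 = -6.

-6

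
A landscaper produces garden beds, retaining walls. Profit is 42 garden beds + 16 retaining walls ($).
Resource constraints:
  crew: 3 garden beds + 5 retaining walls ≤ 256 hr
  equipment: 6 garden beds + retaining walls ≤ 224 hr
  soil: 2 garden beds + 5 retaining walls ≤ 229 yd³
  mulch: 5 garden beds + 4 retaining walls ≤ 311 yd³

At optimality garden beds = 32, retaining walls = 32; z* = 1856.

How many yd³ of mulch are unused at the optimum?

23

mulch used = 5·32 + 4·32 = 288; slack = 311 − 288 = 23.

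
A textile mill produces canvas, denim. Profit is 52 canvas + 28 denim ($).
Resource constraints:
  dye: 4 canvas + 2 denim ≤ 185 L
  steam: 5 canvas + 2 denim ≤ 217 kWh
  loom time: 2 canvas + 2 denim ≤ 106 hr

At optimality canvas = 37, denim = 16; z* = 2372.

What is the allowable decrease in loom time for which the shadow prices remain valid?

Binding constraints: steam, loom time. The basis is B = [[5,2],[2,2]] with det 6.
Per unit decrease in loom time, x* moves by d = (0.3333, -0.8333).
The basis stays optimal until denim reaches 0; allowable decrease = 19.2 hr.

19.2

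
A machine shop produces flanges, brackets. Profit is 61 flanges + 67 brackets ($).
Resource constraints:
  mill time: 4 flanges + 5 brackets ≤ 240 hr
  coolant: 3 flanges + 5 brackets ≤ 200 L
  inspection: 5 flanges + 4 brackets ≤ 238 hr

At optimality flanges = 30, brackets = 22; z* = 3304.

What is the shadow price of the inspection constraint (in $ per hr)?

Check each constraint at x*: mill time 230/240 (slack 10); coolant 200/200 (tight); inspection 238/238 (tight).
By complementary slackness, y = 0 for the non-binding constraint.
Dual feasibility on the basic columns requires 3·y_coolant + 5·y_inspection = 61, 5·y_coolant + 4·y_inspection = 67.
→ y_coolant = 7 and y_inspection = 8.
Shadow price of inspection = 8.

8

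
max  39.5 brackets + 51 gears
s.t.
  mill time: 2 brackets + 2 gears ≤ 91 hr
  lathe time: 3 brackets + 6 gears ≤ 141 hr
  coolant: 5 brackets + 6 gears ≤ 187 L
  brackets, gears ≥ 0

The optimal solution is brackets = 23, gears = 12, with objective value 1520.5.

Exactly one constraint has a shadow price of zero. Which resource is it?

mill time

mill time: 70/91 (slack 21)
lathe time: 141/141 (binding)
coolant: 187/187 (binding)
By complementary slackness, a constraint with positive slack has shadow price 0 → mill time.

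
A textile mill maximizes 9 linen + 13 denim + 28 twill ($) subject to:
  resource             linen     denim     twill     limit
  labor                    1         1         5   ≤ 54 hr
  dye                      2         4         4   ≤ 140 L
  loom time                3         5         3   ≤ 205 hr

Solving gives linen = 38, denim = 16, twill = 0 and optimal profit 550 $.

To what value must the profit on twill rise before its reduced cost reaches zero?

33

At the optimum: labor uses 54 of 54 (binding); dye uses 140 of 140 (binding); loom time uses 194 of 205 (slack = 11).
By complementary slackness, y = 0 for the non-binding constraint.
From A_Bᵀ y = c: 1·y_labor + 2·y_dye = 9; 1·y_labor + 4·y_dye = 13.
→ y_labor = 5 and y_dye = 2.
twill enters the basis when its profit ≥ yᵀa₃ = 5·5 + 2·4 = 33.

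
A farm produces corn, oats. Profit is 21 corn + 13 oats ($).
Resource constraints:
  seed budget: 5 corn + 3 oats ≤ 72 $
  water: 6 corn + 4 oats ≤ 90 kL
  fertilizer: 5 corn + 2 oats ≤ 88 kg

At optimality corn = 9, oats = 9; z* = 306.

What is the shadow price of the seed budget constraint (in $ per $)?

3

At the optimum: seed budget uses 72 of 72 (binding); water uses 90 of 90 (binding); fertilizer uses 63 of 88 (slack = 25).
Since fertilizer is not tight, its dual is 0.
From A_Bᵀ y = c: 5·y_seed budget + 6·y_water = 21; 3·y_seed budget + 4·y_water = 13.
This yields shadow prices y_seed budget = 3, y_water = 1.
Shadow price of seed budget = 3.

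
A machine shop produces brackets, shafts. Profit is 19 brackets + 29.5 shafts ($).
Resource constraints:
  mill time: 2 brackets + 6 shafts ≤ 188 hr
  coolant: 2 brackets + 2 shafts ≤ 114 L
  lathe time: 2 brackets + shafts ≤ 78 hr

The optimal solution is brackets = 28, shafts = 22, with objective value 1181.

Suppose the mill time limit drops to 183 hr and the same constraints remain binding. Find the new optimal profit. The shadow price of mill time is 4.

Δb = -5, so new z* = 1181 + (4)·(-5) = 1181 − 20 = 1161.

1161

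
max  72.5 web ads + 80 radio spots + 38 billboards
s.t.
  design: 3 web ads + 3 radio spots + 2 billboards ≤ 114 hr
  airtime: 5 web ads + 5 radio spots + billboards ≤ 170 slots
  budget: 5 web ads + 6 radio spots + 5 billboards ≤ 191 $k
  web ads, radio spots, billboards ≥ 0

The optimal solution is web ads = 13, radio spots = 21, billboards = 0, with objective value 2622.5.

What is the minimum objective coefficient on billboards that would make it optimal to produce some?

44.5

At the optimum: design uses 102 of 114 (slack = 12); airtime uses 170 of 170 (binding); budget uses 191 of 191 (binding).
Since design is not tight, its dual is 0.
The binding rows give the dual system: 5·y_airtime + 5·y_budget = 72.5 and 5·y_airtime + 6·y_budget = 80.
→ y_airtime = 7 and y_budget = 7.5.
billboards enters the basis when its profit ≥ yᵀa₃ = 7·1 + 7.5·5 = 44.5.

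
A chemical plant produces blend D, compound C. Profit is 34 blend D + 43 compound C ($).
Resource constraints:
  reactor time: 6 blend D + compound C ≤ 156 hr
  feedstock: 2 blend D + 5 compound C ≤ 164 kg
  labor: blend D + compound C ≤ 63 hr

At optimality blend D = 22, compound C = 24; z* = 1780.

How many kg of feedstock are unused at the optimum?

feedstock used = 2·22 + 5·24 = 164; slack = 164 − 164 = 0.

0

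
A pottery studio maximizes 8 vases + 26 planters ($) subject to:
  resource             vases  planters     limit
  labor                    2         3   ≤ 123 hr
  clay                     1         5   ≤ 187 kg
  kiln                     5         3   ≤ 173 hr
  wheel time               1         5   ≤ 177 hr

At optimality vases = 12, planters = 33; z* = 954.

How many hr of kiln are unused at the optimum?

14

kiln used = 5·12 + 3·33 = 159; slack = 173 − 159 = 14.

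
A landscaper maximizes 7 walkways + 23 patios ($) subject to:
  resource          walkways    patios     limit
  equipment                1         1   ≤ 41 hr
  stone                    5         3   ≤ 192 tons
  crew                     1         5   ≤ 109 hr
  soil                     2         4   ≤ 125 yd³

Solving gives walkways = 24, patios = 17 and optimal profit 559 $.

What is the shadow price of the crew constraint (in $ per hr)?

4

At the optimum: equipment uses 41 of 41 (binding); stone uses 171 of 192 (slack = 21); crew uses 109 of 109 (binding); soil uses 116 of 125 (slack = 9).
Slack constraints have shadow price 0 (complementary slackness).
The binding rows give the dual system: 1·y_equipment + 1·y_crew = 7 and 1·y_equipment + 5·y_crew = 23.
This yields shadow prices y_equipment = 3, y_crew = 4.
Shadow price of crew = 4.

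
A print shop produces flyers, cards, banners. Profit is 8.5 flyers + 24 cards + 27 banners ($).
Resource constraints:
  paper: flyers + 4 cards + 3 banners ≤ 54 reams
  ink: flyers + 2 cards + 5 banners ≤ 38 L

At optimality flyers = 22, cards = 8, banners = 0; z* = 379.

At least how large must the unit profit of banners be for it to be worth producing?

Both paper and ink are binding at x*.
The binding rows give the dual system: 1·y_paper + 1·y_ink = 8.5 and 4·y_paper + 2·y_ink = 24.
→ y_paper = 3.5 and y_ink = 5.
banners enters the basis when its profit ≥ yᵀa₃ = 3.5·3 + 5·5 = 35.5.

35.5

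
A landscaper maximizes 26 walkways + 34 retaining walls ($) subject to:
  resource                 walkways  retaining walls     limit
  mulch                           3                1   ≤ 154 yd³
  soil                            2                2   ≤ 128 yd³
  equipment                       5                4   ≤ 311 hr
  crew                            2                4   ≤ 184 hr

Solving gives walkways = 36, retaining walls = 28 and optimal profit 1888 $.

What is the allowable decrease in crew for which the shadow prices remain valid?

Binding constraints: soil, crew. The basis is B = [[2,2],[2,4]] with det 4.
Per unit decrease in crew, x* moves by d = (0.5, -0.5).
The basis stays optimal until mulch becomes binding; allowable decrease = 18 hr.

18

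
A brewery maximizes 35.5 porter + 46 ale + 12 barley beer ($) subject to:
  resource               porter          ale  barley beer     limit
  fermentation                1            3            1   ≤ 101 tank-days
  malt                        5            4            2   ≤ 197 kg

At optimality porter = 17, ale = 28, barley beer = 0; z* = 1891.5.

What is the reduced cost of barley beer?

At the optimum: fermentation uses 101 of 101 (binding); malt uses 197 of 197 (binding).
The binding rows give the dual system: 1·y_fermentation + 5·y_malt = 35.5 and 3·y_fermentation + 4·y_malt = 46.
This yields shadow prices y_fermentation = 8, y_malt = 5.5.
Reduced cost of barley beer: c₃ − yᵀa₃ = 12 − (8·1 + 5.5·2) = 12 − 19 = -7.

-7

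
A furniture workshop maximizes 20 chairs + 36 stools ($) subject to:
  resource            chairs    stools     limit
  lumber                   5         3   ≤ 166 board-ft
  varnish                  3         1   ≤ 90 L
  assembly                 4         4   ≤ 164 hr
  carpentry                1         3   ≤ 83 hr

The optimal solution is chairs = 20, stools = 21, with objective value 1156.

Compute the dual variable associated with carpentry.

8

At the optimum: lumber uses 163 of 166 (slack = 3); varnish uses 81 of 90 (slack = 9); assembly uses 164 of 164 (binding); carpentry uses 83 of 83 (binding).
Since lumber, varnish are not tight, their duals are 0.
From A_Bᵀ y = c: 4·y_assembly + 1·y_carpentry = 20; 4·y_assembly + 3·y_carpentry = 36.
This yields shadow prices y_assembly = 3, y_carpentry = 8.
Shadow price of carpentry = 8.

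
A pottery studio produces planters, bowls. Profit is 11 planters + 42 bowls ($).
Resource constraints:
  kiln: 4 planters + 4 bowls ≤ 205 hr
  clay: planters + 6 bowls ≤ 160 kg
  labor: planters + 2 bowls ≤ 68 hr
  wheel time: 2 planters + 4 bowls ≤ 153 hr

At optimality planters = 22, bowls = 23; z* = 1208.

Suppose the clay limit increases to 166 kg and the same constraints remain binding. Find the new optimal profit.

At the optimum: kiln uses 180 of 205 (slack = 25); clay uses 160 of 160 (binding); labor uses 68 of 68 (binding); wheel time uses 136 of 153 (slack = 17).
By complementary slackness, y = 0 for the non-binding constraints.
From A_Bᵀ y = c: 1·y_clay + 1·y_labor = 11; 6·y_clay + 2·y_labor = 42.
This yields shadow prices y_clay = 5, y_labor = 6.
Δz = y_clay·Δb = 5 × (6) = 30, so new z* = 1208 + 30 = 1238.

1238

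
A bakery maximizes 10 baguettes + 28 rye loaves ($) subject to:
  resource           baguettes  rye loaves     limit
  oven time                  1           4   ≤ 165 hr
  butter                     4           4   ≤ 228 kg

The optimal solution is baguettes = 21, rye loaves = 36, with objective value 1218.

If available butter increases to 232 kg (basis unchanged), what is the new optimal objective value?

1222

At the optimum: oven time uses 165 of 165 (binding); butter uses 228 of 228 (binding).
From A_Bᵀ y = c: 1·y_oven time + 4·y_butter = 10; 4·y_oven time + 4·y_butter = 28.
→ y_oven time = 6 and y_butter = 1.
Δz = y_butter·Δb = 1 × (4) = 4, so new z* = 1218 + 4 = 1222.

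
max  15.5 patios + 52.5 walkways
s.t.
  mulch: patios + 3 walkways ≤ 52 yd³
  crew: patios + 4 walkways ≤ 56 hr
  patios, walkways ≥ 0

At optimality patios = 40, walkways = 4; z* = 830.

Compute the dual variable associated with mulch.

At the optimum: mulch uses 52 of 52 (binding); crew uses 56 of 56 (binding).
Dual feasibility on the basic columns requires 1·y_mulch + 1·y_crew = 15.5, 3·y_mulch + 4·y_crew = 52.5.
→ y_mulch = 9.5 and y_crew = 6.
Shadow price of mulch = 9.5.

9.5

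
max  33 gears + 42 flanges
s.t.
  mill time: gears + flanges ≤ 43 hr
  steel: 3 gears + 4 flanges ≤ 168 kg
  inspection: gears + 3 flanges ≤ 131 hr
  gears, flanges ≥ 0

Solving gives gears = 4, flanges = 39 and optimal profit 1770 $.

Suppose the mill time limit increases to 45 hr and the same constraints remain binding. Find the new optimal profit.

1782

Binding: mill time and steel. Non-binding: inspection (10 unused).
Since inspection is not tight, its dual is 0.
Dual feasibility on the basic columns requires 1·y_mill time + 3·y_steel = 33, 1·y_mill time + 4·y_steel = 42.
→ y_mill time = 6 and y_steel = 9.
Δz = y_mill time·Δb = 6 × (2) = 12, so new z* = 1770 + 12 = 1782.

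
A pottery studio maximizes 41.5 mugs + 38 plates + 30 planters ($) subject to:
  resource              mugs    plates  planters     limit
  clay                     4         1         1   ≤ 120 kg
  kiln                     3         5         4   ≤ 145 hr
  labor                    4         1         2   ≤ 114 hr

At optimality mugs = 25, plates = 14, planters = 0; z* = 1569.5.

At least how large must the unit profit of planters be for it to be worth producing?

Check each constraint at x*: clay 114/120 (slack 6); kiln 145/145 (tight); labor 114/114 (tight).
Slack constraints have shadow price 0 (complementary slackness).
Dual feasibility on the basic columns requires 3·y_kiln + 4·y_labor = 41.5, 5·y_kiln + 1·y_labor = 38.
→ y_kiln = 6.5 and y_labor = 5.5.
planters enters the basis when its profit ≥ yᵀa₃ = 6.5·4 + 5.5·2 = 37.

37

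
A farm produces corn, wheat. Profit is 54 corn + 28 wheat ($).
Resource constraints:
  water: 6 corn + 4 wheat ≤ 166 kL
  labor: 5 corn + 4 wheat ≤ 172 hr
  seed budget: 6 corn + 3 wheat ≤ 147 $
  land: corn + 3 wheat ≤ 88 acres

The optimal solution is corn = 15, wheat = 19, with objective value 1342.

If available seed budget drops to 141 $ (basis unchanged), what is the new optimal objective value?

1294

Check each constraint at x*: water 166/166 (tight); labor 151/172 (slack 21); seed budget 147/147 (tight); land 72/88 (slack 16).
By complementary slackness, y = 0 for the non-binding constraints.
From A_Bᵀ y = c: 6·y_water + 6·y_seed budget = 54; 4·y_water + 3·y_seed budget = 28.
→ y_water = 1 and y_seed budget = 8.
Δz = y_seed budget·Δb = 8 × (-6) = -48, so new z* = 1342 − 48 = 1294.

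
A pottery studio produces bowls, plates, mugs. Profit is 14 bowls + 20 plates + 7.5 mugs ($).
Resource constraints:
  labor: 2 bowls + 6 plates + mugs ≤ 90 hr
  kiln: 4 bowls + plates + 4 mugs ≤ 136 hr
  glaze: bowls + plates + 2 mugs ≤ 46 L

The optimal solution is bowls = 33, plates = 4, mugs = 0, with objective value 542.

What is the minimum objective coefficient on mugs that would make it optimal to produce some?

Check each constraint at x*: labor 90/90 (tight); kiln 136/136 (tight); glaze 37/46 (slack 9).
By complementary slackness, y = 0 for the non-binding constraint.
The binding rows give the dual system: 2·y_labor + 4·y_kiln = 14 and 6·y_labor + 1·y_kiln = 20.
This yields shadow prices y_labor = 3, y_kiln = 2.
mugs enters the basis when its profit ≥ yᵀa₃ = 3·1 + 2·4 = 11.

11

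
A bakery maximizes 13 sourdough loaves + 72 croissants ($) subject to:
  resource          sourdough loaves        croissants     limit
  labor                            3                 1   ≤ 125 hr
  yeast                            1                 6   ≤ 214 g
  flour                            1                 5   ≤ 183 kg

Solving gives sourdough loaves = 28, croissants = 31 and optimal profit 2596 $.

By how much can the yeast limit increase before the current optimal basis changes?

5.6

Binding constraints: yeast, flour. The basis is B = [[1,6],[1,5]] with det -1.
Per unit increase in yeast, x* moves by d = (-5, 1).
The basis stays optimal until sourdough loaves reaches 0; allowable increase = 5.6 g.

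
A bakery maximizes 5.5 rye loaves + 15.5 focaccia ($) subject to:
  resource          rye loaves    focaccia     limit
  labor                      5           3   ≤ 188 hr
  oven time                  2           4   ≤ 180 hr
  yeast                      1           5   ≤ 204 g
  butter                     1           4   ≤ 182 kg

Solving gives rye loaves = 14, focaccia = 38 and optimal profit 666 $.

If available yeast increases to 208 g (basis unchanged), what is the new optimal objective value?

Check each constraint at x*: labor 184/188 (slack 4); oven time 180/180 (tight); yeast 204/204 (tight); butter 166/182 (slack 16).
Since labor, butter are not tight, their duals are 0.
The binding rows give the dual system: 2·y_oven time + 1·y_yeast = 5.5 and 4·y_oven time + 5·y_yeast = 15.5.
→ y_oven time = 2 and y_yeast = 1.5.
Δz = y_yeast·Δb = 1.5 × (4) = 6, so new z* = 666 + 6 = 672.

672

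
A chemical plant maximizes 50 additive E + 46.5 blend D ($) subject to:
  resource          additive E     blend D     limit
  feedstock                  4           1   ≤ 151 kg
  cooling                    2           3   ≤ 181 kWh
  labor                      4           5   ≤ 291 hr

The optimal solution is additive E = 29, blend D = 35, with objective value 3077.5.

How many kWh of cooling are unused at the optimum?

cooling used = 2·29 + 3·35 = 163; slack = 181 − 163 = 18.

18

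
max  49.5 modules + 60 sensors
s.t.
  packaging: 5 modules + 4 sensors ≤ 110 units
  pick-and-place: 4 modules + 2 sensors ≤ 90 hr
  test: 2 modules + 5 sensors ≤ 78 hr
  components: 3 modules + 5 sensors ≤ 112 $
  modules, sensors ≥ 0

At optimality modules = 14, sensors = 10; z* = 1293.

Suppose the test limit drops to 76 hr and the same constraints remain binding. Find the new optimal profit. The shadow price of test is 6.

Δb = -2, so new z* = 1293 + (6)·(-2) = 1293 − 12 = 1281.

1281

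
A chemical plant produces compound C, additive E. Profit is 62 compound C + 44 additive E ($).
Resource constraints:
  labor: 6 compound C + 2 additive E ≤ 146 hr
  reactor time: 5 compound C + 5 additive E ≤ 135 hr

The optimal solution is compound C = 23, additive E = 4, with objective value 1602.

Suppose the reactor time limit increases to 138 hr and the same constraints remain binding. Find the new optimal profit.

1623

Check each constraint at x*: labor 146/146 (tight); reactor time 135/135 (tight).
From A_Bᵀ y = c: 6·y_labor + 5·y_reactor time = 62; 2·y_labor + 5·y_reactor time = 44.
This yields shadow prices y_labor = 4.5, y_reactor time = 7.
Δz = y_reactor time·Δb = 7 × (3) = 21, so new z* = 1602 + 21 = 1623.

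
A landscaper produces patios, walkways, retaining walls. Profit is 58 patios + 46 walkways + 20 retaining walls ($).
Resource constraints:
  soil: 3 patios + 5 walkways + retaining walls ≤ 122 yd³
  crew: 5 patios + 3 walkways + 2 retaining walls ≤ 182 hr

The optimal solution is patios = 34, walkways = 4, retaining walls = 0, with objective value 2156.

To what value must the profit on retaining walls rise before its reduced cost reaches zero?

22.5

At the optimum: soil uses 122 of 122 (binding); crew uses 182 of 182 (binding).
The binding rows give the dual system: 3·y_soil + 5·y_crew = 58 and 5·y_soil + 3·y_crew = 46.
This yields shadow prices y_soil = 3.5, y_crew = 9.5.
retaining walls enters the basis when its profit ≥ yᵀa₃ = 3.5·1 + 9.5·2 = 22.5.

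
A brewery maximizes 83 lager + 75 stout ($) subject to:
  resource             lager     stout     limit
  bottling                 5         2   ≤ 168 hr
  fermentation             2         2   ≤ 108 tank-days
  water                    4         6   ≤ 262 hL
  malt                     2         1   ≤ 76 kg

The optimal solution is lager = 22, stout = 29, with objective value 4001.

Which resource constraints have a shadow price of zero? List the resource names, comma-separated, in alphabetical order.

bottling: 168/168 (binding)
fermentation: 102/108 (slack 6)
water: 262/262 (binding)
malt: 73/76 (slack 3)
By complementary slackness, a constraint with positive slack has shadow price 0 → fermentation, malt.

fermentation, malt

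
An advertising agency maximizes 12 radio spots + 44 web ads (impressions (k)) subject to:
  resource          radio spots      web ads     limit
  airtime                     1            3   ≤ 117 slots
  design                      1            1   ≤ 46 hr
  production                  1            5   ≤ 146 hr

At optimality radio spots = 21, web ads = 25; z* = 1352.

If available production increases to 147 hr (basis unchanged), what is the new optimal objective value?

1360

Check each constraint at x*: airtime 96/117 (slack 21); design 46/46 (tight); production 146/146 (tight).
Slack constraints have shadow price 0 (complementary slackness).
From A_Bᵀ y = c: 1·y_design + 1·y_production = 12; 1·y_design + 5·y_production = 44.
This yields shadow prices y_design = 4, y_production = 8.
Δz = y_production·Δb = 8 × (1) = 8, so new z* = 1352 + 8 = 1360.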